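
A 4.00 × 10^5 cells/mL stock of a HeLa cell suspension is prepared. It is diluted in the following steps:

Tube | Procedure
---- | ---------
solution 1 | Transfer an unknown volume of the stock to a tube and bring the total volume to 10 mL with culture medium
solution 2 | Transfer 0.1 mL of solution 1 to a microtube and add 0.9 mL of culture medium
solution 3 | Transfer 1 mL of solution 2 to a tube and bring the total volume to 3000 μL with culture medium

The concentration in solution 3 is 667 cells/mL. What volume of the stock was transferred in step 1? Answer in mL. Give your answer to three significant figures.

Step 1: v brought to 10 mL → factor = 10 mL/v
Step 2: 0.1 mL + 0.9 mL = 1 mL total → factor 1/0.1 = 10
Step 3: 1 mL brought to 3000 μL → factor 3/1 = 3
Product of known-step factors = 30
Overall factor = 4.00 × 10^5 cells/mL / (667 cells/mL) = 599.7
Step-1 factor = 599.7 / 30 = 19.99
v = 10 mL / 19.99 = 0.500 mL

0.500 mL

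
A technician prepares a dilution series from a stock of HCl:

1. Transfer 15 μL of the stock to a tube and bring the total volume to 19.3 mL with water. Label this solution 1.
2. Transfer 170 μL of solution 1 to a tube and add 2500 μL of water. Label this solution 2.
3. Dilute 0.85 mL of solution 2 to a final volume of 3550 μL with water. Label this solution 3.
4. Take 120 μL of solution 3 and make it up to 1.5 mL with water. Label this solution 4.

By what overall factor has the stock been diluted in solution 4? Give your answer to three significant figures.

1.05 × 10^6

Step 1: 15 μL brought to 19.3 mL → factor 19300/15 = 1286.7
Step 2: 170 μL + 2500 μL = 2670 μL total → factor 2670/170 = 15.706
Step 3: 0.85 mL brought to 3550 μL → factor 3.55/0.85 = 4.1765
Step 4: 120 μL brought to 1.5 mL → factor 1500/120 = 12.5
Overall dilution factor = 1286.7 × 15.706 × 4.1765 × 12.5 = 1.055 × 10^6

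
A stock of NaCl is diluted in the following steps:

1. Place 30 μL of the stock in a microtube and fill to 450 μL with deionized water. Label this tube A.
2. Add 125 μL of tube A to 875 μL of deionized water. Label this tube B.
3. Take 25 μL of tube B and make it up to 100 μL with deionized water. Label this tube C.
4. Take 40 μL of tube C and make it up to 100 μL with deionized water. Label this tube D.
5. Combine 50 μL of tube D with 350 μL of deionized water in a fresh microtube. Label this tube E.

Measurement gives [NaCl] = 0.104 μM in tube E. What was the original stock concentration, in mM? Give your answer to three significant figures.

0.998 mM

Step 1: 30 μL brought to 450 μL → factor 450/30 = 15
Step 2: 125 μL + 875 μL = 1000 μL total → factor 1000/125 = 8
Step 3: 25 μL brought to 100 μL → factor 100/25 = 4
Step 4: 40 μL brought to 100 μL → factor 100/40 = 2.5
Step 5: 50 μL + 350 μL = 400 μL total → factor 400/50 = 8
Overall dilution factor = 15 × 8 × 4 × 2.5 × 8 = 9600
Stock = 0.104 μM × 9600 = 998.4 μM = 0.998 mM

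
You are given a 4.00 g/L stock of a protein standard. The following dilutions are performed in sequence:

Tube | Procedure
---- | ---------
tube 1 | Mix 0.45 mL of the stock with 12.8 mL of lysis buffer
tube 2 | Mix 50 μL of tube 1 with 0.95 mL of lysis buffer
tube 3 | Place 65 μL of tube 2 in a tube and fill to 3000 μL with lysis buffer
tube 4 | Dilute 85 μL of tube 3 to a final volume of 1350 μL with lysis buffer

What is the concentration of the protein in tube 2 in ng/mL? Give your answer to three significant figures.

Step 1: 0.45 mL + 12.8 mL = 13.25 mL total → factor 13.25/0.45 = 29.444
Step 2: 50 μL + 0.95 mL = 1000 μL total → factor 1000/50 = 20
Dilution factor through tube 2 = 29.444 × 20 = 588.89
[tube 2] = 4.00 g/L / 588.89 = 0.006792 g/L = 6.79 × 10^3 ng/mL

6.79 × 10^3 ng/mL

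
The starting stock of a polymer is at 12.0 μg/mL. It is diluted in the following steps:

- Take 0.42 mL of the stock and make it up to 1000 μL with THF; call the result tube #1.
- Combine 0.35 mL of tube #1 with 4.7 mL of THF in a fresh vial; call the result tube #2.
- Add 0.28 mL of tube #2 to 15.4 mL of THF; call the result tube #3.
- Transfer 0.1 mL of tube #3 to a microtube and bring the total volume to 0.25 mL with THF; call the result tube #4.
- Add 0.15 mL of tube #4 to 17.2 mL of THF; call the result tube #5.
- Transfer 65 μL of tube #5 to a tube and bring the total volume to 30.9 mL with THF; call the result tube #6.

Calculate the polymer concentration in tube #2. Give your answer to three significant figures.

Step 1: 0.42 mL brought to 1000 μL → factor 1/0.42 = 2.381
Step 2: 0.35 mL + 4.7 mL = 5.05 mL total → factor 5.05/0.35 = 14.429
Dilution factor through tube #2 = 2.381 × 14.429 = 34.354
[tube #2] = 12.0 μg/mL / 34.354 = 0.349 μg/mL

0.349 μg/mL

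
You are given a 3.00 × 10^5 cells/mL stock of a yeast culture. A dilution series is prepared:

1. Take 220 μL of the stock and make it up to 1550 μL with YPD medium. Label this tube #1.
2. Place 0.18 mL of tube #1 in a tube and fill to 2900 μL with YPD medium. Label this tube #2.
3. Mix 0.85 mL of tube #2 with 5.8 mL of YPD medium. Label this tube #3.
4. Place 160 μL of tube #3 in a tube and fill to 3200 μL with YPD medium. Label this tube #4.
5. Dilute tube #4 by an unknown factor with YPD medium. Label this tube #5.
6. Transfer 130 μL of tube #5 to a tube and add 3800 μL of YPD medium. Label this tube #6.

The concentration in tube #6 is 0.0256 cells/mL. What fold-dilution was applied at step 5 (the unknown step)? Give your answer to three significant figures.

21.8-fold

Step 1: 220 μL brought to 1550 μL → factor 1550/220 = 7.0455
Step 2: 0.18 mL brought to 2900 μL → factor 2.9/0.18 = 16.111
Step 3: 0.85 mL + 5.8 mL = 6.65 mL total → factor 6.65/0.85 = 7.8235
Step 4: 160 μL brought to 3200 μL → factor 3200/160 = 20
Step 5: unknown factor x
Step 6: 130 μL + 3800 μL = 3930 μL total → factor 3930/130 = 30.231
Product of known-step factors = 5.3693 × 10^5
Overall factor = 3.00 × 10^5 cells/mL / (0.0256 cells/mL) = 1.1719 × 10^7
x = 1.1719 × 10^7 / 5.3693 × 10^5 = 21.8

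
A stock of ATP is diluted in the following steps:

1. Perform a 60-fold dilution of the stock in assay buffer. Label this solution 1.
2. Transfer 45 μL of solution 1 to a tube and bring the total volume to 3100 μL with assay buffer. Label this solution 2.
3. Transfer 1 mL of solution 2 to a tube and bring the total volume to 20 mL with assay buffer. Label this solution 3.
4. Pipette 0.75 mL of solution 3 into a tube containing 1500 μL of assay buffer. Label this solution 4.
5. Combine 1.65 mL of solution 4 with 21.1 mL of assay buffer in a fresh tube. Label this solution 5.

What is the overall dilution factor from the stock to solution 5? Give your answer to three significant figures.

3.42 × 10^6

Step 1: 60-fold → factor 60
Step 2: 45 μL brought to 3100 μL → factor 3100/45 = 68.889
Step 3: 1 mL brought to 20 mL → factor 20/1 = 20
Step 4: 0.75 mL + 1500 μL = 2.25 mL total → factor 2.25/0.75 = 3
Step 5: 1.65 mL + 21.1 mL = 22.75 mL total → factor 22.75/1.65 = 13.788
Overall dilution factor = 60 × 68.889 × 20 × 3 × 13.788 = 3.4194 × 10^6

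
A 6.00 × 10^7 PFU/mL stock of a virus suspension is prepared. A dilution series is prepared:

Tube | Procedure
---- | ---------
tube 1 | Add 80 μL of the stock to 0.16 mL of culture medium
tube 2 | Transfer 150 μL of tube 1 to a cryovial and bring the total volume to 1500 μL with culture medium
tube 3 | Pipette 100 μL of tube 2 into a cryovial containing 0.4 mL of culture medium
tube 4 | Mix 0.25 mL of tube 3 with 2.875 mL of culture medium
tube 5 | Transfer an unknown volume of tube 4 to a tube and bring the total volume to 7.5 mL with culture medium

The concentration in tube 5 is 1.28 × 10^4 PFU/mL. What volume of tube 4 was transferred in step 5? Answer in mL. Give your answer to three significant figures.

3.00 mL

Step 1: 80 μL + 0.16 mL = 240 μL total → factor 240/80 = 3
Step 2: 150 μL brought to 1500 μL → factor 1500/150 = 10
Step 3: 100 μL + 0.4 mL = 500 μL total → factor 500/100 = 5
Step 4: 0.25 mL + 2.875 mL = 3.125 mL total → factor 3.125/0.25 = 12.5
Step 5: v brought to 7.5 mL → factor = 7.5 mL/v
Product of known-step factors = 1875
Overall factor = 6.00 × 10^7 PFU/mL / (1.28 × 10^4 PFU/mL) = 4687.5
Step-5 factor = 4687.5 / 1875 = 2.5
v = 7.5 mL / 2.5 = 3.00 mL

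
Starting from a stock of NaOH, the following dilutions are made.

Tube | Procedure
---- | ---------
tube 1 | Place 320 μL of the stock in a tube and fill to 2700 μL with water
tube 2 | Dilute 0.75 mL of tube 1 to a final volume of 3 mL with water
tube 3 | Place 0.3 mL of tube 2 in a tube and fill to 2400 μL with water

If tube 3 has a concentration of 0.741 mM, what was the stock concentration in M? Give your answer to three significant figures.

0.200 M

Step 1: 320 μL brought to 2700 μL → factor 2700/320 = 8.4375
Step 2: 0.75 mL brought to 3 mL → factor 3/0.75 = 4
Step 3: 0.3 mL brought to 2400 μL → factor 2.4/0.3 = 8
Overall dilution factor = 8.4375 × 4 × 8 = 270
Stock = 0.741 mM × 270 = 200.1 mM = 0.200 M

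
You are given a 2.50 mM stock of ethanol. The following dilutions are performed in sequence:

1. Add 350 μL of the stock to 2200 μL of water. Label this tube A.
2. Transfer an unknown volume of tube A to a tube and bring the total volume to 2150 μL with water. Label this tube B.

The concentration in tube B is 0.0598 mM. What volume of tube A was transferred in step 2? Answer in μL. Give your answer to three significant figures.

Step 1: 350 μL + 2200 μL = 2550 μL total → factor 2550/350 = 7.2857
Step 2: v brought to 2150 μL → factor = 2150 μL/v
Product of known-step factors = 7.2857
Overall factor = 2.50 mM / (0.0598 mM) = 41.806
Step-2 factor = 41.806 / 7.2857 = 5.7381
v = 2150 μL / 5.7381 = 375 μL

375 μL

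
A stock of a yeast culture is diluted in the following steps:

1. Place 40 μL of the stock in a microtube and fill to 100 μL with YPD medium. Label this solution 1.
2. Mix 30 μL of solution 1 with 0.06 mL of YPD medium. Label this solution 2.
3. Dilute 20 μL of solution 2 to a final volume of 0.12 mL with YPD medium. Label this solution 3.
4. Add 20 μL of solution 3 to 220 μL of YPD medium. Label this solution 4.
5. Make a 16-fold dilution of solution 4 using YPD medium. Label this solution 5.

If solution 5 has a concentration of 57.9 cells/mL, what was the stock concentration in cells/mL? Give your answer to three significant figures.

5.00 × 10^5 cells/mL

Step 1: 40 μL brought to 100 μL → factor 100/40 = 2.5
Step 2: 30 μL + 0.06 mL = 90 μL total → factor 90/30 = 3
Step 3: 20 μL brought to 0.12 mL → factor 120/20 = 6
Step 4: 20 μL + 220 μL = 240 μL total → factor 240/20 = 12
Step 5: 16-fold → factor 16
Overall dilution factor = 2.5 × 3 × 6 × 12 × 16 = 8640
Stock = 57.9 cells/mL × 8640 = 5.00 × 10^5 cells/mL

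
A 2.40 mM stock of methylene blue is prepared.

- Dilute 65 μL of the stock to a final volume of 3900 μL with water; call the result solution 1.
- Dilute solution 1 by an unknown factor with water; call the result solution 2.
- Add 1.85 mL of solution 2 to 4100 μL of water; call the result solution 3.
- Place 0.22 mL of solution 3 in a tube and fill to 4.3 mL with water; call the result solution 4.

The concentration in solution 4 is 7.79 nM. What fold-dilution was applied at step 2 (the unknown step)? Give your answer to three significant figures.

Step 1: 65 μL brought to 3900 μL → factor 3900/65 = 60
Step 2: unknown factor x
Step 3: 1.85 mL + 4100 μL = 5.95 mL total → factor 5.95/1.85 = 3.2162
Step 4: 0.22 mL brought to 4.3 mL → factor 4.3/0.22 = 19.545
Product of known-step factors = 3771.7
Overall factor = 2.40 mM / (7.79 nM) = 3.0809 × 10^5
x = 3.0809 × 10^5 / 3771.7 = 81.7

81.7-fold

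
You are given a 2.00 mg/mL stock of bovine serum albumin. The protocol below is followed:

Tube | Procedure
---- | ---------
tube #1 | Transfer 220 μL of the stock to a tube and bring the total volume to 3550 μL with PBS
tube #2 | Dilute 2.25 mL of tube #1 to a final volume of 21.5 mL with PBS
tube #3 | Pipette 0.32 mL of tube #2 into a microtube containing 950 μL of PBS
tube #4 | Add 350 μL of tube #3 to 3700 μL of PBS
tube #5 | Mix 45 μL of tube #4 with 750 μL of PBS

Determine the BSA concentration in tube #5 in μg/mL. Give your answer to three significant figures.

0.0160 μg/mL

Step 1: 220 μL brought to 3550 μL → factor 3550/220 = 16.136
Step 2: 2.25 mL brought to 21.5 mL → factor 21.5/2.25 = 9.5556
Step 3: 0.32 mL + 950 μL = 1.27 mL total → factor 1.27/0.32 = 3.9688
Step 4: 350 μL + 3700 μL = 4050 μL total → factor 4050/350 = 11.571
Step 5: 45 μL + 750 μL = 795 μL total → factor 795/45 = 17.667
Overall dilution factor = 16.136 × 9.5556 × 3.9688 × 11.571 × 17.667 = 1.251 × 10^5
Final = 2.00 mg/mL / 1.251 × 10^5 = 1.599 × 10^-5 mg/mL = 0.0160 μg/mL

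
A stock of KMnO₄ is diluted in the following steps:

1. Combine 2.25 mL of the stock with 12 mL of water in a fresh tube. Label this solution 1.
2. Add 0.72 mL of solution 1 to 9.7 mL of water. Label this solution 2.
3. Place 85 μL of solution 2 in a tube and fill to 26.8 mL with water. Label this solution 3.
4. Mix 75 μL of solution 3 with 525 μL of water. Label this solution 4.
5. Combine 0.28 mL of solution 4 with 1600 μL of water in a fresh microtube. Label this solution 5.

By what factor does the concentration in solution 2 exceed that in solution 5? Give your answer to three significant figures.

Step 1: 2.25 mL + 12 mL = 14.25 mL total → factor 14.25/2.25 = 6.3333
Step 2: 0.72 mL + 9.7 mL = 10.42 mL total → factor 10.42/0.72 = 14.472
Step 3: 85 μL brought to 26.8 mL → factor 26800/85 = 315.29
Step 4: 75 μL + 525 μL = 600 μL total → factor 600/75 = 8
Step 5: 0.28 mL + 1600 μL = 1.88 mL total → factor 1.88/0.28 = 6.7143
Dilution factor to solution 2 = 91.657; to solution 5 = 1.5523 × 10^6
[solution 2]/[solution 5] = (factor to solution 5)/(factor to solution 2) = 1.5523 × 10^6/91.657 = 1.69 × 10^4

1.69 × 10^4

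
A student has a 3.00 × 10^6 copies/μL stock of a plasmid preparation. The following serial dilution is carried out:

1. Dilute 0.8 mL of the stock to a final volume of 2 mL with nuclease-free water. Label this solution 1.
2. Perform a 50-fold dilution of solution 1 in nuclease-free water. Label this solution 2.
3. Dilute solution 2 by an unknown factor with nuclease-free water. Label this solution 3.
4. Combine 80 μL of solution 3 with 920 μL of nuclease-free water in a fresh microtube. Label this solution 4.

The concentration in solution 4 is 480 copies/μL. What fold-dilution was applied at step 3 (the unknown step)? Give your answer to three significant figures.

Step 1: 0.8 mL brought to 2 mL → factor 2/0.8 = 2.5
Step 2: 50-fold → factor 50
Step 3: unknown factor x
Step 4: 80 μL + 920 μL = 1000 μL total → factor 1000/80 = 12.5
Product of known-step factors = 1562.5
Overall factor = 3.00 × 10^6 copies/μL / (480 copies/μL) = 6250
x = 6250 / 1562.5 = 4.00

4.00-fold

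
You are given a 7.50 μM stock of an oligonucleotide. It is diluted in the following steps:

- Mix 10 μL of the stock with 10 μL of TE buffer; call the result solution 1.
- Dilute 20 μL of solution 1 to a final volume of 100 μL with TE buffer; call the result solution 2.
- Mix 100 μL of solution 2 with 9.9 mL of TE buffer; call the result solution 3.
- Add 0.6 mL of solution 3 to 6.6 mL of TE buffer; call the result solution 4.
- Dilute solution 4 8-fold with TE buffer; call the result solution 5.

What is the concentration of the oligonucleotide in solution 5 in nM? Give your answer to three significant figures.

0.0781 nM

Step 1: 10 μL + 10 μL = 20 μL total → factor 20/10 = 2
Step 2: 20 μL brought to 100 μL → factor 100/20 = 5
Step 3: 100 μL + 9.9 mL = 10000 μL total → factor 10000/100 = 100
Step 4: 0.6 mL + 6.6 mL = 7.2 mL total → factor 7.2/0.6 = 12
Step 5: 8-fold → factor 8
Overall dilution factor = 2 × 5 × 100 × 12 × 8 = 96000
Final = 7.50 μM / 96000 = 7.813 × 10^-5 μM = 0.0781 nM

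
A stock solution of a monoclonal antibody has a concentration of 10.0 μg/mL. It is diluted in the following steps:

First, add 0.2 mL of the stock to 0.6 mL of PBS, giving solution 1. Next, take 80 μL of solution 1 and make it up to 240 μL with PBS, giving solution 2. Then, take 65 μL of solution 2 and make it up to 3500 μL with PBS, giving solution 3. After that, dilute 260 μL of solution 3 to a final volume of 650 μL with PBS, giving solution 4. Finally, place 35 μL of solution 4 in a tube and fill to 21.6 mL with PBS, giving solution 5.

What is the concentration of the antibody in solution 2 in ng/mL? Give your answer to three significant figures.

833 ng/mL

Step 1: 0.2 mL + 0.6 mL = 0.8 mL total → factor 0.8/0.2 = 4
Step 2: 80 μL brought to 240 μL → factor 240/80 = 3
Dilution factor through solution 2 = 4 × 3 = 12
[solution 2] = 10.0 μg/mL / 12 = 0.8333 μg/mL = 833 ng/mL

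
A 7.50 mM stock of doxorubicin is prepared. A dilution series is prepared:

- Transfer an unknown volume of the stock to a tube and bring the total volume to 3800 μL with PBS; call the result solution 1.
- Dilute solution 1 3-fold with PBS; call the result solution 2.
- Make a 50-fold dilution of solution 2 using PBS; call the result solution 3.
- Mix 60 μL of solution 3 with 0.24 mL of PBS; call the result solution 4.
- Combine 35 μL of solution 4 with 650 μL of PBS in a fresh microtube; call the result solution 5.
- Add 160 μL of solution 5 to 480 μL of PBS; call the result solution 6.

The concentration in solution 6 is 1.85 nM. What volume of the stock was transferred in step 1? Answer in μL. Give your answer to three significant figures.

Step 1: v brought to 3800 μL → factor = 3800 μL/v
Step 2: 3-fold → factor 3
Step 3: 50-fold → factor 50
Step 4: 60 μL + 0.24 mL = 300 μL total → factor 300/60 = 5
Step 5: 35 μL + 650 μL = 685 μL total → factor 685/35 = 19.571
Step 6: 160 μL + 480 μL = 640 μL total → factor 640/160 = 4
Product of known-step factors = 58714
Overall factor = 7.50 mM / (1.85 nM) = 4.0541 × 10^6
Step-1 factor = 4.0541 × 10^6 / 58714 = 69.047
v = 3800 μL / 69.047 = 55.0 μL

55.0 μL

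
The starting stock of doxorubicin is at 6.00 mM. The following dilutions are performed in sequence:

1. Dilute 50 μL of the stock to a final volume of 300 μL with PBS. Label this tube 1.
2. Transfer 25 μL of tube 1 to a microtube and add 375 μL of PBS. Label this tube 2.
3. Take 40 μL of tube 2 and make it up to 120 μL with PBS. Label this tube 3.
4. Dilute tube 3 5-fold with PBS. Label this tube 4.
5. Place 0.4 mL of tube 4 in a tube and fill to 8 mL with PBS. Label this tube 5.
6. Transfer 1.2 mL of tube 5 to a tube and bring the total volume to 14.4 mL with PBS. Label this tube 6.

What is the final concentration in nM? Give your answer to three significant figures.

17.4 nM

Step 1: 50 μL brought to 300 μL → factor 300/50 = 6
Step 2: 25 μL + 375 μL = 400 μL total → factor 400/25 = 16
Step 3: 40 μL brought to 120 μL → factor 120/40 = 3
Step 4: 5-fold → factor 5
Step 5: 0.4 mL brought to 8 mL → factor 8/0.4 = 20
Step 6: 1.2 mL brought to 14.4 mL → factor 14.4/1.2 = 12
Overall dilution factor = 6 × 16 × 3 × 5 × 20 × 12 = 3.456 × 10^5
Final = 6.00 mM / 3.456 × 10^5 = 1.736 × 10^-5 mM = 17.4 nM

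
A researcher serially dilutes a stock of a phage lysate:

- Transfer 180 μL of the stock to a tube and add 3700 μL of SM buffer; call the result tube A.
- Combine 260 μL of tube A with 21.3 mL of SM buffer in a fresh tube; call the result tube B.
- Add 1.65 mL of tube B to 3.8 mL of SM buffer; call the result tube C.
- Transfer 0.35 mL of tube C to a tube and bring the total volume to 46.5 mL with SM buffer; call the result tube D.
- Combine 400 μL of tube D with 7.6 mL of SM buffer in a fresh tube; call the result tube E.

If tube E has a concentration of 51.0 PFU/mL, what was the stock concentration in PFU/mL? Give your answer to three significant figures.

8.00 × 10^8 PFU/mL

Step 1: 180 μL + 3700 μL = 3880 μL total → factor 3880/180 = 21.556
Step 2: 260 μL + 21.3 mL = 21560 μL total → factor 21560/260 = 82.923
Step 3: 1.65 mL + 3.8 mL = 5.45 mL total → factor 5.45/1.65 = 3.303
Step 4: 0.35 mL brought to 46.5 mL → factor 46.5/0.35 = 132.86
Step 5: 400 μL + 7.6 mL = 8000 μL total → factor 8000/400 = 20
Overall dilution factor = 21.556 × 82.923 × 3.303 × 132.86 × 20 = 1.5688 × 10^7
Stock = 51.0 PFU/mL × 1.5688 × 10^7 = 8.00 × 10^8 PFU/mL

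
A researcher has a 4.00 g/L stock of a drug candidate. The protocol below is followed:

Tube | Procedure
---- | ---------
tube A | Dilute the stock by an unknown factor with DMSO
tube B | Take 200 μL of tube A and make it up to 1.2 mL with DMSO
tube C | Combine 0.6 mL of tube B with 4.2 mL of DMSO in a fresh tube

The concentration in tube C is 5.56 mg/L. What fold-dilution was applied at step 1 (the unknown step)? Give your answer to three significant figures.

Step 1: unknown factor x
Step 2: 200 μL brought to 1.2 mL → factor 1200/200 = 6
Step 3: 0.6 mL + 4.2 mL = 4.8 mL total → factor 4.8/0.6 = 8
Product of known-step factors = 48
Overall factor = 4.00 g/L / (5.56 mg/L) = 719.42
x = 719.42 / 48 = 15.0

15.0-fold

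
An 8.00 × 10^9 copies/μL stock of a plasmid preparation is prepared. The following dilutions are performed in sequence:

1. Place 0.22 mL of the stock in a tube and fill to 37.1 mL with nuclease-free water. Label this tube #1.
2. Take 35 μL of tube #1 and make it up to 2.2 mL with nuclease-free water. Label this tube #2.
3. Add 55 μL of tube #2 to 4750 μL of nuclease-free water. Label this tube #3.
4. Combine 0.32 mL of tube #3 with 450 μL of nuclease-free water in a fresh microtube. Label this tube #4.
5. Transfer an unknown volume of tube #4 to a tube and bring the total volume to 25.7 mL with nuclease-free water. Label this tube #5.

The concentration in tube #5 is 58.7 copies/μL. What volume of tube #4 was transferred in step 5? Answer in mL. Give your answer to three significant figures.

Step 1: 0.22 mL brought to 37.1 mL → factor 37.1/0.22 = 168.64
Step 2: 35 μL brought to 2.2 mL → factor 2200/35 = 62.857
Step 3: 55 μL + 4750 μL = 4805 μL total → factor 4805/55 = 87.364
Step 4: 0.32 mL + 450 μL = 0.77 mL total → factor 0.77/0.32 = 2.4062
Step 5: v brought to 25.7 mL → factor = 25.7 mL/v
Product of known-step factors = 2.2283 × 10^6
Overall factor = 8.00 × 10^9 copies/μL / (58.7 copies/μL) = 1.3629 × 10^8
Step-5 factor = 1.3629 × 10^8 / 2.2283 × 10^6 = 61.161
v = 25.7 mL / 61.161 = 0.420 mL

0.420 mL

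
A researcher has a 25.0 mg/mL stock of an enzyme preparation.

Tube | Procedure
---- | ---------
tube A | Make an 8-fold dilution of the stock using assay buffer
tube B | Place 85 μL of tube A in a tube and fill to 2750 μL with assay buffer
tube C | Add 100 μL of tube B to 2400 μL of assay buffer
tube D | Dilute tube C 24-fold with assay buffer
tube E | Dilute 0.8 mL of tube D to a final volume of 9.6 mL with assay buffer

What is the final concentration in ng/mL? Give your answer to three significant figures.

13.4 ng/mL

Step 1: 8-fold → factor 8
Step 2: 85 μL brought to 2750 μL → factor 2750/85 = 32.353
Step 3: 100 μL + 2400 μL = 2500 μL total → factor 2500/100 = 25
Step 4: 24-fold → factor 24
Step 5: 0.8 mL brought to 9.6 mL → factor 9.6/0.8 = 12
Overall dilution factor = 8 × 32.353 × 25 × 24 × 12 = 1.8635 × 10^6
Final = 25.0 mg/mL / 1.8635 × 10^6 = 1.342 × 10^-5 mg/mL = 13.4 ng/mL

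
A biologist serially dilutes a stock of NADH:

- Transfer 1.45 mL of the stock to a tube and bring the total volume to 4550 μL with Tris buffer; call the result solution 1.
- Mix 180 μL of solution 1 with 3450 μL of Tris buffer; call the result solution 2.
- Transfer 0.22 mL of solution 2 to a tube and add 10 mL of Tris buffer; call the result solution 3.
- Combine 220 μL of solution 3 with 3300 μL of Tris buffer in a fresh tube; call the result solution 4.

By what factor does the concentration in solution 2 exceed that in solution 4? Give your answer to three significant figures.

743

Step 1: 1.45 mL brought to 4550 μL → factor 4.55/1.45 = 3.1379
Step 2: 180 μL + 3450 μL = 3630 μL total → factor 3630/180 = 20.167
Step 3: 0.22 mL + 10 mL = 10.22 mL total → factor 10.22/0.22 = 46.455
Step 4: 220 μL + 3300 μL = 3520 μL total → factor 3520/220 = 16
Dilution factor to solution 2 = 63.282; to solution 4 = 47035
[solution 2]/[solution 4] = (factor to solution 4)/(factor to solution 2) = 47035/63.282 = 743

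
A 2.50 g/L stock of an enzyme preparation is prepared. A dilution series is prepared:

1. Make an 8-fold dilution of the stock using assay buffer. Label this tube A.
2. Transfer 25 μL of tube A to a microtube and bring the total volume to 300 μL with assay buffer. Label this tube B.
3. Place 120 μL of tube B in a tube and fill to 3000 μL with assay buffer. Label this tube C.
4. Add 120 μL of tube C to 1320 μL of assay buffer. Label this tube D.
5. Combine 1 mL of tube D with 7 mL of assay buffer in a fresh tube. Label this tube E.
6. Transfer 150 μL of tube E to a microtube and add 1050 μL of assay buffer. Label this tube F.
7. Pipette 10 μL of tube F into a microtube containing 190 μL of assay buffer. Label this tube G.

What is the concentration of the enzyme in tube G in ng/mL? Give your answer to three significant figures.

Step 1: 8-fold → factor 8
Step 2: 25 μL brought to 300 μL → factor 300/25 = 12
Step 3: 120 μL brought to 3000 μL → factor 3000/120 = 25
Step 4: 120 μL + 1320 μL = 1440 μL total → factor 1440/120 = 12
Step 5: 1 mL + 7 mL = 8 mL total → factor 8/1 = 8
Step 6: 150 μL + 1050 μL = 1200 μL total → factor 1200/150 = 8
Step 7: 10 μL + 190 μL = 200 μL total → factor 200/10 = 20
Overall dilution factor = 8 × 12 × 25 × 12 × 8 × 8 × 20 = 3.6864 × 10^7
Final = 2.50 g/L / 3.6864 × 10^7 = 6.782 × 10^-8 g/L = 0.0678 ng/mL

0.0678 ng/mL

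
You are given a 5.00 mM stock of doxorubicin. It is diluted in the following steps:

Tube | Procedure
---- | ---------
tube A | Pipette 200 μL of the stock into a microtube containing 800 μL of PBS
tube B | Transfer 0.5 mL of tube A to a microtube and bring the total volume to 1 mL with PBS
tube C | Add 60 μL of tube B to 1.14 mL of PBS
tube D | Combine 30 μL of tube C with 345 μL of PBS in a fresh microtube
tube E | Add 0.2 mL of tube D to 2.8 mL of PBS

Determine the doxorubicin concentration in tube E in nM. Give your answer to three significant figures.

Step 1: 200 μL + 800 μL = 1000 μL total → factor 1000/200 = 5
Step 2: 0.5 mL brought to 1 mL → factor 1/0.5 = 2
Step 3: 60 μL + 1.14 mL = 1200 μL total → factor 1200/60 = 20
Step 4: 30 μL + 345 μL = 375 μL total → factor 375/30 = 12.5
Step 5: 0.2 mL + 2.8 mL = 3 mL total → factor 3/0.2 = 15
Overall dilution factor = 5 × 2 × 20 × 12.5 × 15 = 37500
Final = 5.00 mM / 37500 = 0.0001333 mM = 133 nM

133 nM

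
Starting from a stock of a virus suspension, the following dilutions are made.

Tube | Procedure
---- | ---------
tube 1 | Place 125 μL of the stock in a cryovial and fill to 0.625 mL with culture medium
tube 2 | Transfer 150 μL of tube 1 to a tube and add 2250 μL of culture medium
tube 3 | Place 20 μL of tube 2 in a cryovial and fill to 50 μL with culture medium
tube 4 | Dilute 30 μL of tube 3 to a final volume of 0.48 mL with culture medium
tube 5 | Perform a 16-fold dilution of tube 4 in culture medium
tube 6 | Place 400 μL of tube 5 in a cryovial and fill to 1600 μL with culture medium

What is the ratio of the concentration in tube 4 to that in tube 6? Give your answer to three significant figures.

Step 1: 125 μL brought to 0.625 mL → factor 625/125 = 5
Step 2: 150 μL + 2250 μL = 2400 μL total → factor 2400/150 = 16
Step 3: 20 μL brought to 50 μL → factor 50/20 = 2.5
Step 4: 30 μL brought to 0.48 mL → factor 480/30 = 16
Step 5: 16-fold → factor 16
Step 6: 400 μL brought to 1600 μL → factor 1600/400 = 4
Dilution factor to tube 4 = 3200; to tube 6 = 2.048 × 10^5
[tube 4]/[tube 6] = (factor to tube 6)/(factor to tube 4) = 2.048 × 10^5/3200 = 64.0

64.0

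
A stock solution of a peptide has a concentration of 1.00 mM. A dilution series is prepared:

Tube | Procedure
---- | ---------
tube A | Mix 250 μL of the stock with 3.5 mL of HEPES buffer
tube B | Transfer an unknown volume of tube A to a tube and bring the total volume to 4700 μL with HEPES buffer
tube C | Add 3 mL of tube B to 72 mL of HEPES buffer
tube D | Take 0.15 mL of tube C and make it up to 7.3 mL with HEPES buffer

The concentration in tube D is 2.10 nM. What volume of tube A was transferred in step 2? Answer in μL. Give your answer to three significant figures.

Step 1: 250 μL + 3.5 mL = 3750 μL total → factor 3750/250 = 15
Step 2: v brought to 4700 μL → factor = 4700 μL/v
Step 3: 3 mL + 72 mL = 75 mL total → factor 75/3 = 25
Step 4: 0.15 mL brought to 7.3 mL → factor 7.3/0.15 = 48.667
Product of known-step factors = 18250
Overall factor = 1.00 mM / (2.10 nM) = 4.7619 × 10^5
Step-2 factor = 4.7619 × 10^5 / 18250 = 26.093
v = 4700 μL / 26.093 = 180 μL

180 μL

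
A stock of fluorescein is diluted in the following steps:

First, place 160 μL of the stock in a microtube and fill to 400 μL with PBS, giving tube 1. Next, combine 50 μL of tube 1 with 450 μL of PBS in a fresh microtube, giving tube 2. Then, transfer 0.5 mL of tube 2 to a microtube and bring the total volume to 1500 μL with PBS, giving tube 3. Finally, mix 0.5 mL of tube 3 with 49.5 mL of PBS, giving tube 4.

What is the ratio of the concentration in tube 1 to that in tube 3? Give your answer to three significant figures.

Step 1: 160 μL brought to 400 μL → factor 400/160 = 2.5
Step 2: 50 μL + 450 μL = 500 μL total → factor 500/50 = 10
Step 3: 0.5 mL brought to 1500 μL → factor 1.5/0.5 = 3
Dilution factor to tube 1 = 2.5; to tube 3 = 75
[tube 1]/[tube 3] = (factor to tube 3)/(factor to tube 1) = 75/2.5 = 30.0

30.0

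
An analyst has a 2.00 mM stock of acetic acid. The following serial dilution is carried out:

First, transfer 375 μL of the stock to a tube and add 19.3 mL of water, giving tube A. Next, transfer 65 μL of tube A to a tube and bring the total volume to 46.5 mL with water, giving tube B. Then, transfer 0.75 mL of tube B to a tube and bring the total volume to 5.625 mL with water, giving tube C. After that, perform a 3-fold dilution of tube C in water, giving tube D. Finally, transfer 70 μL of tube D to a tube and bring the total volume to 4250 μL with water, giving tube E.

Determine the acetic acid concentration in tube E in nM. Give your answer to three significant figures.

0.0390 nM

Step 1: 375 μL + 19.3 mL = 19675 μL total → factor 19675/375 = 52.467
Step 2: 65 μL brought to 46.5 mL → factor 46500/65 = 715.38
Step 3: 0.75 mL brought to 5.625 mL → factor 5.625/0.75 = 7.5
Step 4: 3-fold → factor 3
Step 5: 70 μL brought to 4250 μL → factor 4250/70 = 60.714
Overall dilution factor = 52.467 × 715.38 × 7.5 × 3 × 60.714 = 5.1274 × 10^7
Final = 2.00 mM / 5.1274 × 10^7 = 3.901 × 10^-8 mM = 0.0390 nM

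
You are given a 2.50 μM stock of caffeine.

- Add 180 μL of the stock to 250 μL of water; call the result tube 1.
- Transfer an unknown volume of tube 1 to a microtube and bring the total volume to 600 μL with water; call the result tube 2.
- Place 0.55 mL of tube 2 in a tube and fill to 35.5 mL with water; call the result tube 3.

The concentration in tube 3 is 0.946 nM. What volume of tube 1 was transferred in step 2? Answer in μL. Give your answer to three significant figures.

35.0 μL

Step 1: 180 μL + 250 μL = 430 μL total → factor 430/180 = 2.3889
Step 2: v brought to 600 μL → factor = 600 μL/v
Step 3: 0.55 mL brought to 35.5 mL → factor 35.5/0.55 = 64.545
Product of known-step factors = 154.19
Overall factor = 2.50 μM / (0.946 nM) = 2642.7
Step-2 factor = 2642.7 / 154.19 = 17.139
v = 600 μL / 17.139 = 35.0 μL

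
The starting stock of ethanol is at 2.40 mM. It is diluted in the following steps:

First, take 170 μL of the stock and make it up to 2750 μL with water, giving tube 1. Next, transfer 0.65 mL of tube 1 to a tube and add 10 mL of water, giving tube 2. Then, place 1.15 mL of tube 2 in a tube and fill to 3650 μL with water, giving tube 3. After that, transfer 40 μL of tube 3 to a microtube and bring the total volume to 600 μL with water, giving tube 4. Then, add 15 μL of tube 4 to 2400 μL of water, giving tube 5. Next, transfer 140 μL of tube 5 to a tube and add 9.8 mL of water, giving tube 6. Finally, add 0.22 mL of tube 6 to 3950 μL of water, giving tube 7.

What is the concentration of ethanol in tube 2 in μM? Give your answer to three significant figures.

9.06 μM

Step 1: 170 μL brought to 2750 μL → factor 2750/170 = 16.176
Step 2: 0.65 mL + 10 mL = 10.65 mL total → factor 10.65/0.65 = 16.385
Dilution factor through tube 2 = 16.176 × 16.385 = 265.05
[tube 2] = 2.40 mM / 265.05 = 0.009055 mM = 9.06 μM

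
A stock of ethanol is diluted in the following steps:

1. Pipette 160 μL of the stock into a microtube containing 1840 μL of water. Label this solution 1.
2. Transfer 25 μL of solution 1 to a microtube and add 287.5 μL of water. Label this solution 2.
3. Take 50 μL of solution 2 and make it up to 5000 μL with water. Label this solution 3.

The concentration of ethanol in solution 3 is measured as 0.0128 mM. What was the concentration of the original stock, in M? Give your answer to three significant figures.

Step 1: 160 μL + 1840 μL = 2000 μL total → factor 2000/160 = 12.5
Step 2: 25 μL + 287.5 μL = 312.5 μL total → factor 312.5/25 = 12.5
Step 3: 50 μL brought to 5000 μL → factor 5000/50 = 100
Overall dilution factor = 12.5 × 12.5 × 100 = 15625
Stock = 0.0128 mM × 15625 = 200.0 mM = 0.200 M

0.200 M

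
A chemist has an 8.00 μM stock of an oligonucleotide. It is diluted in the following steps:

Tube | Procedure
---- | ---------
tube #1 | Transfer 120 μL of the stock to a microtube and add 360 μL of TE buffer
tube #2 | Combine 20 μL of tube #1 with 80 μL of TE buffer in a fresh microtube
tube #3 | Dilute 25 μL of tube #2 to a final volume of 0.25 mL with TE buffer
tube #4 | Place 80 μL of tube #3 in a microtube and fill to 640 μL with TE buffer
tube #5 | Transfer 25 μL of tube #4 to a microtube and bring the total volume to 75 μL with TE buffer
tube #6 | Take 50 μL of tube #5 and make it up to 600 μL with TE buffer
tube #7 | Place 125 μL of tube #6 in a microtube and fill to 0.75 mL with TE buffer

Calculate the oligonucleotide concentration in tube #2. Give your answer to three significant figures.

0.400 μM

Step 1: 120 μL + 360 μL = 480 μL total → factor 480/120 = 4
Step 2: 20 μL + 80 μL = 100 μL total → factor 100/20 = 5
Dilution factor through tube #2 = 4 × 5 = 20
[tube #2] = 8.00 μM / 20 = 0.400 μM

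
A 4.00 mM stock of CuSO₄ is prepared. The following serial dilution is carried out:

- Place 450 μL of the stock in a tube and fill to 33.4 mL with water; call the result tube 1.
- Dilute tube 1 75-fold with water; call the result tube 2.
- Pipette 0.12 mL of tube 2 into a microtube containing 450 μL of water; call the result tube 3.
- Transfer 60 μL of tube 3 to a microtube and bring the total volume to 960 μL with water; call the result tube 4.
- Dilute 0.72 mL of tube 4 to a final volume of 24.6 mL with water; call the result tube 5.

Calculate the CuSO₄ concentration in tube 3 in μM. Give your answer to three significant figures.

0.151 μM

Step 1: 450 μL brought to 33.4 mL → factor 33400/450 = 74.222
Step 2: 75-fold → factor 75
Step 3: 0.12 mL + 450 μL = 0.57 mL total → factor 0.57/0.12 = 4.75
Dilution factor through tube 3 = 74.222 × 75 × 4.75 = 26442
[tube 3] = 4.00 mM / 26442 = 0.0001513 mM = 0.151 μM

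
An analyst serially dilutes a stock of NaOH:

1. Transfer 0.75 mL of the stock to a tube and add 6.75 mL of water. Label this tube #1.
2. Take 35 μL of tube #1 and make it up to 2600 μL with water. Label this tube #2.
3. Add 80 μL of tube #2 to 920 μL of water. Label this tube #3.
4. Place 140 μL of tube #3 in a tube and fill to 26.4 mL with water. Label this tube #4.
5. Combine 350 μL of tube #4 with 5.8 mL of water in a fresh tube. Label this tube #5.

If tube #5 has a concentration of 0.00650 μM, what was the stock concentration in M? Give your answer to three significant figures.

Step 1: 0.75 mL + 6.75 mL = 7.5 mL total → factor 7.5/0.75 = 10
Step 2: 35 μL brought to 2600 μL → factor 2600/35 = 74.286
Step 3: 80 μL + 920 μL = 1000 μL total → factor 1000/80 = 12.5
Step 4: 140 μL brought to 26.4 mL → factor 26400/140 = 188.57
Step 5: 350 μL + 5.8 mL = 6150 μL total → factor 6150/350 = 17.571
Overall dilution factor = 10 × 74.286 × 12.5 × 188.57 × 17.571 = 3.0768 × 10^7
Stock = 0.00650 μM × 3.0768 × 10^7 = 2.000 × 10^5 μM = 0.200 M

0.200 M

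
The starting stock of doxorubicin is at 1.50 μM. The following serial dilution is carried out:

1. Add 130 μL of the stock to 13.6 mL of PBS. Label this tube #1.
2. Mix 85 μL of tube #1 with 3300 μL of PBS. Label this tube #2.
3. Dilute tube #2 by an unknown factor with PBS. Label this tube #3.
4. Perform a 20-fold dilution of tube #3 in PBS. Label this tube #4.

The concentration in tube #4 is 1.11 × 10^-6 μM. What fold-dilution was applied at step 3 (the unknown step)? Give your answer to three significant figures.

Step 1: 130 μL + 13.6 mL = 13730 μL total → factor 13730/130 = 105.62
Step 2: 85 μL + 3300 μL = 3385 μL total → factor 3385/85 = 39.824
Step 3: unknown factor x
Step 4: 20-fold → factor 20
Product of known-step factors = 84120
Overall factor = 1.50 μM / (1.11 × 10^-6 μM) = 1.3514 × 10^6
x = 1.3514 × 10^6 / 84120 = 16.1

16.1-fold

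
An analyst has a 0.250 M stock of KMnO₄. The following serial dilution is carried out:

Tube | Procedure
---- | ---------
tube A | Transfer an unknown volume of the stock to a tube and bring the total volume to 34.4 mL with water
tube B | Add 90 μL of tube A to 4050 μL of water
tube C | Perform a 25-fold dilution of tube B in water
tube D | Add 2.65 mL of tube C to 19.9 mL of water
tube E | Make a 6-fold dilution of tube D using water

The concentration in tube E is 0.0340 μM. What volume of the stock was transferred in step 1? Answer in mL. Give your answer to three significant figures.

Step 1: v brought to 34.4 mL → factor = 34.4 mL/v
Step 2: 90 μL + 4050 μL = 4140 μL total → factor 4140/90 = 46
Step 3: 25-fold → factor 25
Step 4: 2.65 mL + 19.9 mL = 22.55 mL total → factor 22.55/2.65 = 8.5094
Step 5: 6-fold → factor 6
Product of known-step factors = 58715
Overall factor = 0.250 M / (0.0340 μM) = 7.3529 × 10^6
Step-1 factor = 7.3529 × 10^6 / 58715 = 125.23
v = 34.4 mL / 125.23 = 0.275 mL

0.275 mL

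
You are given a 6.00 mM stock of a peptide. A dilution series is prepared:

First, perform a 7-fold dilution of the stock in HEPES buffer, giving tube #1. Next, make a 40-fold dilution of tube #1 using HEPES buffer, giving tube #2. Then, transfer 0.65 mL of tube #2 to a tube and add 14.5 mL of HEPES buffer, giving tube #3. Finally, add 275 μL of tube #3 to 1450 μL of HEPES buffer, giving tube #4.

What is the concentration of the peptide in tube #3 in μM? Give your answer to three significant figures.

0.919 μM

Step 1: 7-fold → factor 7
Step 2: 40-fold → factor 40
Step 3: 0.65 mL + 14.5 mL = 15.15 mL total → factor 15.15/0.65 = 23.308
Dilution factor through tube #3 = 7 × 40 × 23.308 = 6526.2
[tube #3] = 6.00 mM / 6526.2 = 0.0009194 mM = 0.919 μM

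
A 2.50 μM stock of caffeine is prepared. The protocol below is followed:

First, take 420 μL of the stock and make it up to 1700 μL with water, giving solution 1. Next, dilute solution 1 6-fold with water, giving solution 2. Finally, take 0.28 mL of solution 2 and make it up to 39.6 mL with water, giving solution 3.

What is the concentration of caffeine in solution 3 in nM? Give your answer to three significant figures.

Step 1: 420 μL brought to 1700 μL → factor 1700/420 = 4.0476
Step 2: 6-fold → factor 6
Step 3: 0.28 mL brought to 39.6 mL → factor 39.6/0.28 = 141.43
Dilution factor through solution 3 = 4.0476 × 6 × 141.43 = 3434.7
[solution 3] = 2.50 μM / 3434.7 = 0.0007279 μM = 0.728 nM

0.728 nM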